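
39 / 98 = 0.40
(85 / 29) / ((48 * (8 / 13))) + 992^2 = 10958537809 / 11136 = 984064.10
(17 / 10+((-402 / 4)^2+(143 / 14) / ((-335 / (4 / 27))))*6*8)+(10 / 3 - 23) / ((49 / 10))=484809.47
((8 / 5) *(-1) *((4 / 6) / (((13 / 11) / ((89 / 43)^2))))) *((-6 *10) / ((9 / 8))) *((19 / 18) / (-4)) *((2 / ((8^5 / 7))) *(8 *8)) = -1.49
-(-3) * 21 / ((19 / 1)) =3.32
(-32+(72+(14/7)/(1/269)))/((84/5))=34.40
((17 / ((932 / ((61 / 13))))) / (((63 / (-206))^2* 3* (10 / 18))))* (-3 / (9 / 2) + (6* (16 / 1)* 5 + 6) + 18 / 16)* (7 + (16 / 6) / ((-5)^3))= 13445402539087 / 7213260600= 1863.98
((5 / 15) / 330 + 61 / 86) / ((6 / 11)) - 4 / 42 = 98093 / 81270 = 1.21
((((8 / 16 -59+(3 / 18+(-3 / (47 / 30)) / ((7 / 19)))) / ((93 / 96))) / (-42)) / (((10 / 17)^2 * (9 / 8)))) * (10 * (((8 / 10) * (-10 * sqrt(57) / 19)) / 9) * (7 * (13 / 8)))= -3015458368 * sqrt(57) / 141266349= -161.16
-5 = -5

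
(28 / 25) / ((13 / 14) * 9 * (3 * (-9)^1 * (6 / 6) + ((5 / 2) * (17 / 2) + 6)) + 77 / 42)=4704 / 16475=0.29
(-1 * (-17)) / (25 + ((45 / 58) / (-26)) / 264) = 0.68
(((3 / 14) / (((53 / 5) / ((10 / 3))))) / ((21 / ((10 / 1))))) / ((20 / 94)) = 1175 / 7791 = 0.15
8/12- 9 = -25/3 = -8.33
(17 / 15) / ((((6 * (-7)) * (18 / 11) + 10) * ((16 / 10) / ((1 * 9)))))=-0.11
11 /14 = 0.79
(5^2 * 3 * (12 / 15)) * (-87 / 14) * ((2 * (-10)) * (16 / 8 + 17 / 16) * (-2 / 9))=-5075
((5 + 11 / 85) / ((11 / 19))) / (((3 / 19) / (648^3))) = 14275701356544 / 935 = 15268129793.10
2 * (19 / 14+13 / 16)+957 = 53835 / 56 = 961.34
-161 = -161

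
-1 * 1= -1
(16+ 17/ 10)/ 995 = 177/ 9950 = 0.02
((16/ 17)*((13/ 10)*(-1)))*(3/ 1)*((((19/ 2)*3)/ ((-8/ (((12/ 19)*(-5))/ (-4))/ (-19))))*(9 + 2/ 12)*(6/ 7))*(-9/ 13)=253935/ 238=1066.95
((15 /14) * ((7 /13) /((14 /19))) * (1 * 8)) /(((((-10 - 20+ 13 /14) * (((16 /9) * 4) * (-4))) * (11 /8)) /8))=2565 /58201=0.04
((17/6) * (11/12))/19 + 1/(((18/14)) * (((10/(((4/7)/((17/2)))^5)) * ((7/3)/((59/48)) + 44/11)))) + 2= 4334658051491713/2028673337047560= 2.14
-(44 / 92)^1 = -11 / 23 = -0.48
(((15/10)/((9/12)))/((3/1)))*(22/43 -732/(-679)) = 92828/87591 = 1.06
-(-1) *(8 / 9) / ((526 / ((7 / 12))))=7 / 7101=0.00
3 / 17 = 0.18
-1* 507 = -507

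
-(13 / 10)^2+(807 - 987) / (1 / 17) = -306169 / 100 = -3061.69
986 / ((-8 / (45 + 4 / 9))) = -201637 / 36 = -5601.03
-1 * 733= -733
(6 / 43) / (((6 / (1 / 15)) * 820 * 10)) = 1 / 5289000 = 0.00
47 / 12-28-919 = -11317 / 12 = -943.08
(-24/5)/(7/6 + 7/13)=-1872/665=-2.82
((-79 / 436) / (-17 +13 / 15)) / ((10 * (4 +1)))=237 / 1055120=0.00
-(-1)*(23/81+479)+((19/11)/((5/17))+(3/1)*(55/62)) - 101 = 106842991/276210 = 386.82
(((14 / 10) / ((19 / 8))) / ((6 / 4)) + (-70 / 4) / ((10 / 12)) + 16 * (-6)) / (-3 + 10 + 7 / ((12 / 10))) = -66466 / 7315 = -9.09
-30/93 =-10/31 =-0.32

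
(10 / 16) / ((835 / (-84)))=-0.06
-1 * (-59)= 59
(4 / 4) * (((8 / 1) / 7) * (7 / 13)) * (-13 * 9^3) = -5832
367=367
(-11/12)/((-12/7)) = 77/144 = 0.53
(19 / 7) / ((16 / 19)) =361 / 112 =3.22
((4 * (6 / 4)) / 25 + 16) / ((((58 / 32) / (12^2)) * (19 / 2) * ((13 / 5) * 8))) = 8064 / 1235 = 6.53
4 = 4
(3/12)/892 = 1/3568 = 0.00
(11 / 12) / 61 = 11 / 732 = 0.02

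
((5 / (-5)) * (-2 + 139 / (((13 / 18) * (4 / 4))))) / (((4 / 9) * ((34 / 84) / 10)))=-2339820 / 221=-10587.42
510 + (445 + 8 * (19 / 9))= 8747 / 9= 971.89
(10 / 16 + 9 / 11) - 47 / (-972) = 31895 / 21384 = 1.49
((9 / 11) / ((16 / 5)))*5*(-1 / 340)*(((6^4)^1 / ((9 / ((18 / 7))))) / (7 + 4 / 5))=-6075 / 34034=-0.18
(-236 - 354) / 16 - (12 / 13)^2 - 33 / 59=-3054029 / 79768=-38.29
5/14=0.36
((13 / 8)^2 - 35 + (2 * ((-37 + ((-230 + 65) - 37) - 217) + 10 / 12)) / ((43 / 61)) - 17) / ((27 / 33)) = -121762685 / 74304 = -1638.71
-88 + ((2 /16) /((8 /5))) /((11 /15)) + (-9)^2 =-4853 /704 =-6.89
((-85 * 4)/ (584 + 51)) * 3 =-204/ 127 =-1.61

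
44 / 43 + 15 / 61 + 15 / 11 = 75964 / 28853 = 2.63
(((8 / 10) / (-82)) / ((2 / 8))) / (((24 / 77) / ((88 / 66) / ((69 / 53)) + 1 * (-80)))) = 1258796 / 127305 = 9.89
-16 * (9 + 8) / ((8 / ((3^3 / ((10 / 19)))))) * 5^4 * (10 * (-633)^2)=-4368010961250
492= 492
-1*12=-12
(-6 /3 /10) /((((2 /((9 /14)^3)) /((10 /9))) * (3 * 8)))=-27 /21952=-0.00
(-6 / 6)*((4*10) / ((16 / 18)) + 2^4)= -61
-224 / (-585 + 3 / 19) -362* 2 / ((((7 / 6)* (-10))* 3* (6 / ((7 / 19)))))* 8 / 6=822044 / 395865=2.08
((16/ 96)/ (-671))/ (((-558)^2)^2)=-1/ 390310798036896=-0.00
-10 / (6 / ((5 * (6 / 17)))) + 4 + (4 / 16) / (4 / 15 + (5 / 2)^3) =34836 / 32419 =1.07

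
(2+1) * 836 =2508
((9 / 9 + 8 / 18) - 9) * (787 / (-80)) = 13379 / 180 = 74.33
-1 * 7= -7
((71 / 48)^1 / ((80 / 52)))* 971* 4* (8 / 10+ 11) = 52877747 / 1200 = 44064.79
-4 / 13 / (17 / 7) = -28 / 221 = -0.13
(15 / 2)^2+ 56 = 449 / 4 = 112.25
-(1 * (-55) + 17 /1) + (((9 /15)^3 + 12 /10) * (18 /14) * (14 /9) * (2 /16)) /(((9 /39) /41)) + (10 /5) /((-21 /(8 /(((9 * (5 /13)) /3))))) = 3157361 /31500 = 100.23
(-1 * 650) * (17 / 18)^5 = -461453525 / 944784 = -488.42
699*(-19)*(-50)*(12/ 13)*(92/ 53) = 733111200/ 689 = 1064022.06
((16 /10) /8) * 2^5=32 /5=6.40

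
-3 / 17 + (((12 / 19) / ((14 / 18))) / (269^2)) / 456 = -1097137329 / 6217112398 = -0.18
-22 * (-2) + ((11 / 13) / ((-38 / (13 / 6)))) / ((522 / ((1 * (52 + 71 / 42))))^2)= 44.00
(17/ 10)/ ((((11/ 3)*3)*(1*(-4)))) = -17/ 440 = -0.04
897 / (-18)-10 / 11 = -3349 / 66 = -50.74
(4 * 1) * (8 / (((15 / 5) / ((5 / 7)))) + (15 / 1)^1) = 1420 / 21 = 67.62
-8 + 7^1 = -1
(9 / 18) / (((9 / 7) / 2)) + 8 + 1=88 / 9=9.78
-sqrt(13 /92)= -sqrt(299) /46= -0.38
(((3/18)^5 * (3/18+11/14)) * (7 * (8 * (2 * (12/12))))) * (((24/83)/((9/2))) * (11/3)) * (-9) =-1760/60507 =-0.03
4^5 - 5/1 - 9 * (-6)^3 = 2963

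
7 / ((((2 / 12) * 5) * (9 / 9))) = 42 / 5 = 8.40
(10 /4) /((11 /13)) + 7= 219 /22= 9.95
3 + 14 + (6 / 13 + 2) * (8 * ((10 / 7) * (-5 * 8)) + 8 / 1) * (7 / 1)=-100387 / 13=-7722.08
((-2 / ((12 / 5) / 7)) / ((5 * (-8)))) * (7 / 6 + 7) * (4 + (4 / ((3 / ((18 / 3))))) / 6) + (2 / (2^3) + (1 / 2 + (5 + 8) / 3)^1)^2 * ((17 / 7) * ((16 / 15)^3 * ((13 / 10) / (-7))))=-115979921 / 14883750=-7.79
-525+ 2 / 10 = -2624 / 5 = -524.80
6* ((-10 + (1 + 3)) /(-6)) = 6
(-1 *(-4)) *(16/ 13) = 64/ 13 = 4.92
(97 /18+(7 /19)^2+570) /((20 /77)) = 287961443 /129960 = 2215.77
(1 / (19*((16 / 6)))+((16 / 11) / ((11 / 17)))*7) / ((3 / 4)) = 289771 / 13794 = 21.01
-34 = -34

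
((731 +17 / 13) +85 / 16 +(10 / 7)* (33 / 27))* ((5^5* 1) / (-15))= -6055409375 / 39312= -154034.63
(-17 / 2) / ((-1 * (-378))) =-17 / 756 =-0.02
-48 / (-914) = 24 / 457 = 0.05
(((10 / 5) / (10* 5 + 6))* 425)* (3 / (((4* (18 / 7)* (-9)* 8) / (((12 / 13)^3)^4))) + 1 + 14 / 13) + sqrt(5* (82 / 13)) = sqrt(5330) / 13 + 20549690175027375 / 652346383429468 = 37.12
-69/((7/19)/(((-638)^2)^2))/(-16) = 13575799769631/7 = 1939399967090.14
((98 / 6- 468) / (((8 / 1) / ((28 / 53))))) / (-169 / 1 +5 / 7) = 66395 / 374604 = 0.18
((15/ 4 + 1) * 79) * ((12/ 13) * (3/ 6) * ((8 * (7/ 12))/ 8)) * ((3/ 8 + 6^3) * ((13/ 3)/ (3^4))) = 1169.47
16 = 16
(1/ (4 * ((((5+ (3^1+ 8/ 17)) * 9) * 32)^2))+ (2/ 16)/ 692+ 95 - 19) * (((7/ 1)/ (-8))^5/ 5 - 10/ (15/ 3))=-10386811776108384617/ 65000206856355840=-159.80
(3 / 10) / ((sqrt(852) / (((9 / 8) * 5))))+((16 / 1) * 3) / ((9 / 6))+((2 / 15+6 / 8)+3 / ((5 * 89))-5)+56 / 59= 9 * sqrt(213) / 2272+9086087 / 315060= 28.90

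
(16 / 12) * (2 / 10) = 4 / 15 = 0.27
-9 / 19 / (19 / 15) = -135 / 361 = -0.37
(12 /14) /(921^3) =2 /1822869909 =0.00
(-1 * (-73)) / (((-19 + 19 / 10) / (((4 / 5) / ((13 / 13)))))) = -584 / 171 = -3.42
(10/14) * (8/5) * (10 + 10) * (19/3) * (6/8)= 760/7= 108.57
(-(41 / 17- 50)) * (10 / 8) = 4045 / 68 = 59.49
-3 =-3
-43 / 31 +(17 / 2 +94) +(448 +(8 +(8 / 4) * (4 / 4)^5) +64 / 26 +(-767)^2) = 474613563 / 806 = 588850.57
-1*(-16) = 16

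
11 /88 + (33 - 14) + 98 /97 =15625 /776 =20.14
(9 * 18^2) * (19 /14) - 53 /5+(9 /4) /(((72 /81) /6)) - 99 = 3863.02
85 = 85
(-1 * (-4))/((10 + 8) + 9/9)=4/19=0.21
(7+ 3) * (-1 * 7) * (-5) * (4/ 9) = 1400/ 9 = 155.56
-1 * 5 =-5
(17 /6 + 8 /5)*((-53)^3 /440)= -1500.05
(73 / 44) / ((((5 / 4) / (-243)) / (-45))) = 159651 / 11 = 14513.73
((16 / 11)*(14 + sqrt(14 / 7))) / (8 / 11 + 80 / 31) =6.78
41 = 41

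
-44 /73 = -0.60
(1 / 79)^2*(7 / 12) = 7 / 74892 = 0.00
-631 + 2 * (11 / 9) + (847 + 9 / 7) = 13843 / 63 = 219.73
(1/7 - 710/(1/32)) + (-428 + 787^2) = 4173548/7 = 596221.14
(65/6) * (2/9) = 65/27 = 2.41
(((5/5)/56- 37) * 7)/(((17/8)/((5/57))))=-545/51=-10.69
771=771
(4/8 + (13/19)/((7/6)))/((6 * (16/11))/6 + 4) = 3179/15960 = 0.20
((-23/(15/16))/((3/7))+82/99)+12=-21986/495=-44.42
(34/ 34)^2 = 1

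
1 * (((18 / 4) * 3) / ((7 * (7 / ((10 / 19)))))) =135 / 931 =0.15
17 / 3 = 5.67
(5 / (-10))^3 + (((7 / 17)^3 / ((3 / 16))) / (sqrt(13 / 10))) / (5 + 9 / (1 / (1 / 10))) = -1 / 8 + 54880*sqrt(130) / 11304813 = -0.07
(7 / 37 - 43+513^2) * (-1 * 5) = -48678345 / 37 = -1315630.95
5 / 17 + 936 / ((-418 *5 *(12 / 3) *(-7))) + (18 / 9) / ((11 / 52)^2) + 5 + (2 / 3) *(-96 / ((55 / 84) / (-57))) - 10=7675992391 / 1367905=5611.50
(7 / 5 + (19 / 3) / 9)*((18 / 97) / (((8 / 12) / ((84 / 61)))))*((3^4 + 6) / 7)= 296496 / 29585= 10.02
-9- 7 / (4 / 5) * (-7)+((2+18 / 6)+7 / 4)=59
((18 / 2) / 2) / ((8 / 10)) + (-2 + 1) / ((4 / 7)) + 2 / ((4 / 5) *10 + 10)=287 / 72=3.99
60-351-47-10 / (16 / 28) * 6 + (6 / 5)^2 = -11039 / 25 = -441.56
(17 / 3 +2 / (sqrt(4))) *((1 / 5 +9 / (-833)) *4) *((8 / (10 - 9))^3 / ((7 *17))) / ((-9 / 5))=-32276480 / 2676429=-12.06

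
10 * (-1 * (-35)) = 350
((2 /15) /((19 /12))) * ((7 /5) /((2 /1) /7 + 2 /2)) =392 /4275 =0.09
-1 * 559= -559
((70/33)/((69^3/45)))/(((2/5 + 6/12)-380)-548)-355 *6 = -2130.00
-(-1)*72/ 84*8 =48/ 7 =6.86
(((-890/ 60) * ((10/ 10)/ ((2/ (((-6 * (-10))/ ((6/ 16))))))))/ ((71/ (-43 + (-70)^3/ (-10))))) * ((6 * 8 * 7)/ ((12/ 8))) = -9105967360/ 71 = -128253061.41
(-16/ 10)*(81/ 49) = -648/ 245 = -2.64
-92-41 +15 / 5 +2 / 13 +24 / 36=-5038 / 39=-129.18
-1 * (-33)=33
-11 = -11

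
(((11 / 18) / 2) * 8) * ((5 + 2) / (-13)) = -154 / 117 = -1.32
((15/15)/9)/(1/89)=89/9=9.89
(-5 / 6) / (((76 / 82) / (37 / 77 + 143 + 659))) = -4222385 / 5852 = -721.53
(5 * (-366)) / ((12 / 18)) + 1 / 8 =-21959 / 8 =-2744.88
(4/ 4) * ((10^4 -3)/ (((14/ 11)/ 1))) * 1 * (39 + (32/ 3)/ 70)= 452074337/ 1470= 307533.56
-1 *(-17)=17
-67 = -67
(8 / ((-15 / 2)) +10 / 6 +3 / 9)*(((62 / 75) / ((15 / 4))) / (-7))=-496 / 16875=-0.03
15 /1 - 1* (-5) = 20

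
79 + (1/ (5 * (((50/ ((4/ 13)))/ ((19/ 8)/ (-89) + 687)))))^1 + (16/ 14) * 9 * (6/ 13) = 2740467/ 32396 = 84.59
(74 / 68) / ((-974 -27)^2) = 37 / 34068034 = 0.00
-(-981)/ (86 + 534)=981/ 620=1.58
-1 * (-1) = 1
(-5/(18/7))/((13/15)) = -2.24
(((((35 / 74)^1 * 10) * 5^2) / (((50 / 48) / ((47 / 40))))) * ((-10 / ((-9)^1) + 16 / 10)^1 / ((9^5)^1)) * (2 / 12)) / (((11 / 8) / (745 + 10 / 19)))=2274219080 / 4109633253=0.55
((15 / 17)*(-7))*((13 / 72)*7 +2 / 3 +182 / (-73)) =103495 / 29784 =3.47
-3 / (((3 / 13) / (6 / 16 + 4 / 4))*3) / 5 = -143 / 120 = -1.19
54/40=27/20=1.35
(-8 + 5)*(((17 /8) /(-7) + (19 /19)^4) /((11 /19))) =-2223 /616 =-3.61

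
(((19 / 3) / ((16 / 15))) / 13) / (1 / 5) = 475 / 208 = 2.28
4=4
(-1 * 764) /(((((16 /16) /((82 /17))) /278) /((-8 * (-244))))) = -33996313088 /17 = -1999783122.82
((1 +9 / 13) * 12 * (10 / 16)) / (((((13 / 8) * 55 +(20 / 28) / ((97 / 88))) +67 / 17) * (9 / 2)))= 10157840 / 338404131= 0.03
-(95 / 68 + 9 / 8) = -343 / 136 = -2.52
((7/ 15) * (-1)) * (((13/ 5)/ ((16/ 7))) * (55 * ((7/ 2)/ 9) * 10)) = -49049/ 432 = -113.54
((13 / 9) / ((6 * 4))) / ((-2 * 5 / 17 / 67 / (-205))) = 607087 / 432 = 1405.29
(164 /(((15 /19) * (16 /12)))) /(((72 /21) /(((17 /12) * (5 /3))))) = 92701 /864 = 107.29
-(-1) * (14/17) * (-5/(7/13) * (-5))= 650/17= 38.24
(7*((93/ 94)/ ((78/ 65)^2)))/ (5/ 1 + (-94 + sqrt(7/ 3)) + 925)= 1133825/ 197088014-5425*sqrt(21)/ 2365056168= 0.01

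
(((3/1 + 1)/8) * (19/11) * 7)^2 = 17689/484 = 36.55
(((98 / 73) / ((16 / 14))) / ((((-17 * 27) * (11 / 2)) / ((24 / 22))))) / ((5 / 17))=-686 / 397485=-0.00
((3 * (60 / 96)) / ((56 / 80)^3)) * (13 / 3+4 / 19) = 23125 / 931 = 24.84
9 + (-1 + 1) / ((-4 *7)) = 9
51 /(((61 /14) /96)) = 68544 /61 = 1123.67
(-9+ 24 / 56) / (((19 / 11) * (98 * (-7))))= 330 / 45619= 0.01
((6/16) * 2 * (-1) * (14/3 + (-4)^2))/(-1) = 31/2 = 15.50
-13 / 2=-6.50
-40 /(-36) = 1.11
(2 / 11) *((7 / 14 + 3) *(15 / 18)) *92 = 1610 / 33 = 48.79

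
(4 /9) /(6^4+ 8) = 0.00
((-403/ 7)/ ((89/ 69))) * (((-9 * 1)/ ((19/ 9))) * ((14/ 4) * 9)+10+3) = 128162463/ 23674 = 5413.64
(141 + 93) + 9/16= 3753/16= 234.56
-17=-17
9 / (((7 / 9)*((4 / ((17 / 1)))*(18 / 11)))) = 1683 / 56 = 30.05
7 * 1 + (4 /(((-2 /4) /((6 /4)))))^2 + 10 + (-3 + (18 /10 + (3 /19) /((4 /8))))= 15211 /95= 160.12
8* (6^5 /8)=7776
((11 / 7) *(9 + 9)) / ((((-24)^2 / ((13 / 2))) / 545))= 77935 / 448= 173.96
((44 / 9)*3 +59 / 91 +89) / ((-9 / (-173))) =4926694 / 2457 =2005.17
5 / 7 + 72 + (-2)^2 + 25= 712 / 7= 101.71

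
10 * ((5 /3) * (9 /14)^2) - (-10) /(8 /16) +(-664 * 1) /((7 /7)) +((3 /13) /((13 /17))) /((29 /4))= -305983745 /480298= -637.07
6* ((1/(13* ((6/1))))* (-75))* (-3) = 225/13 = 17.31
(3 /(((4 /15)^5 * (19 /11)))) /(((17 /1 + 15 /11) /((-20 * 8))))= -11222.20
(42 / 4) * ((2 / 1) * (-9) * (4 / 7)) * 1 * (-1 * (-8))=-864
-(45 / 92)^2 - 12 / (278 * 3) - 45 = -53240723 / 1176496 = -45.25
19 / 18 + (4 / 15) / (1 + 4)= 499 / 450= 1.11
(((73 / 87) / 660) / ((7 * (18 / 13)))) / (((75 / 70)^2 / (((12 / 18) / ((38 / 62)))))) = 205933 / 1656925875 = 0.00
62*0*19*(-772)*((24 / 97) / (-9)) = 0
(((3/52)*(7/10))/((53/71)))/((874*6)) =497/48174880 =0.00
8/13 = 0.62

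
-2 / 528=-1 / 264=-0.00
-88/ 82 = -44/ 41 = -1.07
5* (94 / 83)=470 / 83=5.66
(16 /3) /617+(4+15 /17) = 153905 /31467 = 4.89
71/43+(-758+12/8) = -64917/86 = -754.85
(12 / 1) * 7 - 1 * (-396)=480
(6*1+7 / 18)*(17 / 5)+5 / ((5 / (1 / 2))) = 200 / 9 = 22.22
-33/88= -3/8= -0.38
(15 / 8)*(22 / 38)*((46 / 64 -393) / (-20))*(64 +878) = 20056.67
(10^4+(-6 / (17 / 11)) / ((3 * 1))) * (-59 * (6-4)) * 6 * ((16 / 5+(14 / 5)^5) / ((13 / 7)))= -461492946133632 / 690625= -668225080.37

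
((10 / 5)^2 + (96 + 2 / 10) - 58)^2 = 44521 / 25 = 1780.84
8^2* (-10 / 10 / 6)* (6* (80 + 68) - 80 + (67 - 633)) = -7744 / 3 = -2581.33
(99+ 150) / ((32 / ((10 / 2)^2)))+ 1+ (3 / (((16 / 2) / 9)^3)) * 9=119795 / 512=233.97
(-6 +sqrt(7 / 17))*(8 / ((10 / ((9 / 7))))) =-5.51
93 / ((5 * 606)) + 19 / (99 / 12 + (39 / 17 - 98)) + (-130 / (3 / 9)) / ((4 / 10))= -308285727 / 316130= -975.19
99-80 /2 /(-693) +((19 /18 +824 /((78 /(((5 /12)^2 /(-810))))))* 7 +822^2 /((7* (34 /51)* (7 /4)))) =10156124135237 /122594472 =82843.25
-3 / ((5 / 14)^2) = -588 / 25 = -23.52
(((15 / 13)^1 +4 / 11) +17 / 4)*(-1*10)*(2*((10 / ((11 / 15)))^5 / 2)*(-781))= 44466911718750000 / 2093663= 21238810505.20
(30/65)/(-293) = -6/3809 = -0.00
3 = 3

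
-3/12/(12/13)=-13/48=-0.27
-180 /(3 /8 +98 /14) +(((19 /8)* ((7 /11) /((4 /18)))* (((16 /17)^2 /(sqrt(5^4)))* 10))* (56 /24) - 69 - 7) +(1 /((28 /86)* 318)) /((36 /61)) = -14243925249997 /150303882960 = -94.77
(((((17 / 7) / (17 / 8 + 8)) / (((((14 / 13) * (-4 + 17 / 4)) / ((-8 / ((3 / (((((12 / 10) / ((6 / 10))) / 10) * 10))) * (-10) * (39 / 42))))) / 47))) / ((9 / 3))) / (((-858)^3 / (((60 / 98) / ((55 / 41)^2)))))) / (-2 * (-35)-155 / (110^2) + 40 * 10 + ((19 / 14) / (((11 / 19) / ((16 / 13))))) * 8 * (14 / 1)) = -343838464 / 63153376253320998645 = -0.00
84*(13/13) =84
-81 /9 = -9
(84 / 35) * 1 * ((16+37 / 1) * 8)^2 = 2157312 / 5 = 431462.40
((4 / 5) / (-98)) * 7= -2 / 35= -0.06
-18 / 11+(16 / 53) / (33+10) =-40846 / 25069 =-1.63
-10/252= -5/126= -0.04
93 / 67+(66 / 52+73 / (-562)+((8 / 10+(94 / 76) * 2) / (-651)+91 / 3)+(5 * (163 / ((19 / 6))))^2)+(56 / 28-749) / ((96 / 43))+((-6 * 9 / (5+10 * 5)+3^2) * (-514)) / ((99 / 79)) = 23254343503386584343 / 371190423924320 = 62648.02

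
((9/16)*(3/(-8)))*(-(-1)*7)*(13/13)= -189/128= -1.48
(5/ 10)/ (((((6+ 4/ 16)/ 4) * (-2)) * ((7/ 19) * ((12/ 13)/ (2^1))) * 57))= -26/ 1575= -0.02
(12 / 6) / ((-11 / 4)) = -8 / 11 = -0.73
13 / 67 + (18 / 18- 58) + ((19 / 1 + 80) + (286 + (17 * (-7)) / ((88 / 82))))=640623 / 2948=217.31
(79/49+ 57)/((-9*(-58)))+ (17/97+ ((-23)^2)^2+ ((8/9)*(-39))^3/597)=621594814477610/2221794603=279771.50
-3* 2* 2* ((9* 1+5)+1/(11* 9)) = -168.12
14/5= 2.80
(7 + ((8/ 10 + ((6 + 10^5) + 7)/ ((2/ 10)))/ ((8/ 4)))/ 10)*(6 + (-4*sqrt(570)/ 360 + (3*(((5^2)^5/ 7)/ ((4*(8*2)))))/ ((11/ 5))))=366435620347347/ 492800 - 2501029*sqrt(570)/ 9000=743572140.47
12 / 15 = 4 / 5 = 0.80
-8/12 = -2/3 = -0.67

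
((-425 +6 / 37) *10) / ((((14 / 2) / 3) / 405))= -190985850 / 259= -737397.10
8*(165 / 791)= 1320 / 791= 1.67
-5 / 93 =-0.05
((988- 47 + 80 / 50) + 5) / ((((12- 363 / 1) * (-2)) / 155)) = 73439 / 351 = 209.23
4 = 4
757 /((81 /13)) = 9841 /81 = 121.49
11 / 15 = 0.73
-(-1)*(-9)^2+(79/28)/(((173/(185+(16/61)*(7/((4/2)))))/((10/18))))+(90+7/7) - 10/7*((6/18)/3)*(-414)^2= -71887790593/2659356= -27032.03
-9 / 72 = -1 / 8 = -0.12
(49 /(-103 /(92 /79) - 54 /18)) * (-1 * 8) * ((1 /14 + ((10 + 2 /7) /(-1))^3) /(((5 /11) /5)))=-51308.65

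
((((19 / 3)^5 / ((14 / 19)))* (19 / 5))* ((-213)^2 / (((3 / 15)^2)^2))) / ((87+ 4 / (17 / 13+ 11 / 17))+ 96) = 8052481211.44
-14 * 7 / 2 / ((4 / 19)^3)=-336091 / 64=-5251.42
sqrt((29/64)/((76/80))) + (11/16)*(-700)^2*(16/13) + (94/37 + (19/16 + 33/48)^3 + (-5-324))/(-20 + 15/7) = 414633.99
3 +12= 15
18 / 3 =6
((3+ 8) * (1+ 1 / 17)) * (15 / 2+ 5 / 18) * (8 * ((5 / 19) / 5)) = 12320 / 323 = 38.14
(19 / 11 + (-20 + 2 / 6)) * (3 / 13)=-592 / 143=-4.14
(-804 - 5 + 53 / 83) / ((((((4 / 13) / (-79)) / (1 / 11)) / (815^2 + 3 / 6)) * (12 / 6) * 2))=45768815430819 / 14608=3133133586.45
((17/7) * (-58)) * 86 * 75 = -6359700/7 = -908528.57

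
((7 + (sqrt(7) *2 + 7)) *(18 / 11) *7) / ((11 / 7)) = 1764 *sqrt(7) / 121 + 12348 / 121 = 140.62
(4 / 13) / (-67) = -4 / 871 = -0.00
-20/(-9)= 20/9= 2.22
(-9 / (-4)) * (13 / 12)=39 / 16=2.44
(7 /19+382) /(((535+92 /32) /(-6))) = -348720 /81757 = -4.27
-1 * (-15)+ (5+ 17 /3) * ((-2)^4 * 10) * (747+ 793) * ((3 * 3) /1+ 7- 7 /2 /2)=37452815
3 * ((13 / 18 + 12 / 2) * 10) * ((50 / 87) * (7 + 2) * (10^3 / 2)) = 15125000 / 29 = 521551.72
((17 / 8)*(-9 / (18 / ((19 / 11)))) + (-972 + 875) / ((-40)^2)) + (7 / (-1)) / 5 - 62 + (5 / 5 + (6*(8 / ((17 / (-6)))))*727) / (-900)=-138981487 / 2692800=-51.61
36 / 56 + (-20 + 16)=-47 / 14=-3.36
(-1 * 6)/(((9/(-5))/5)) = 50/3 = 16.67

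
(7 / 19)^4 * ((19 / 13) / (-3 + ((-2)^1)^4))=2401 / 1159171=0.00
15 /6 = 5 /2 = 2.50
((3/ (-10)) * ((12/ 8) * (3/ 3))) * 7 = -63/ 20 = -3.15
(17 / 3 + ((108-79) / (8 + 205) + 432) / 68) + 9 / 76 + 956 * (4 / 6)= 44683118 / 68799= 649.47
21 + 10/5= 23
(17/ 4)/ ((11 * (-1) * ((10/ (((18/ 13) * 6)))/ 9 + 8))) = -0.05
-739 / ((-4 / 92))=16997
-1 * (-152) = 152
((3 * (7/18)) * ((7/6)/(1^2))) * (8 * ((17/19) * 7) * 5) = 340.99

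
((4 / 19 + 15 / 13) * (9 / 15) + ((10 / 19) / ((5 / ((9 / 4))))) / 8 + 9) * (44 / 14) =2140611 / 69160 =30.95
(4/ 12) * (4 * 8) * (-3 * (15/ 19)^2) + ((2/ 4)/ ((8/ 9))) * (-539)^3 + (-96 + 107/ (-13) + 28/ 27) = -178576263044477/ 2027376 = -88082458.83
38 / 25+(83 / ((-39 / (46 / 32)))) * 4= -41797 / 3900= -10.72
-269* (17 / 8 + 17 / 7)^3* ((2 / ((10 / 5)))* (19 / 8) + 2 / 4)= -73020.80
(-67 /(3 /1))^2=4489 /9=498.78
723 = 723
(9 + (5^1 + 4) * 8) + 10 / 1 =91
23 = 23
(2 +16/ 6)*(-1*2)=-28/ 3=-9.33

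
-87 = -87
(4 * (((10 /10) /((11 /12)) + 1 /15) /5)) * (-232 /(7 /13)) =-2304224 /5775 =-399.00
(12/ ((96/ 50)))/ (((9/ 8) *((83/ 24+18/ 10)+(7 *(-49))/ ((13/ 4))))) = -26000/ 469311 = -0.06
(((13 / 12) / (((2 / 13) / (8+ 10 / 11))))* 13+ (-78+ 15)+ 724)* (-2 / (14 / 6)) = -194905 / 154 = -1265.62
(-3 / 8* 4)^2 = 9 / 4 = 2.25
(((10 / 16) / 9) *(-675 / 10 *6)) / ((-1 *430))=45 / 688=0.07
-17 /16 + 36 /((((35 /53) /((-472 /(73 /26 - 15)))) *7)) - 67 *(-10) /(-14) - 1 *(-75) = 407048111 /1242640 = 327.57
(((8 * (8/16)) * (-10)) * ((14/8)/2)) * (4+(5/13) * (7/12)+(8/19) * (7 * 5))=-1967035/2964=-663.64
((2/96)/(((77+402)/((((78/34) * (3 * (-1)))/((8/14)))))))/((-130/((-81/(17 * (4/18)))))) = -15309/177191680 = -0.00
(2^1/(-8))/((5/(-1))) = 1/20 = 0.05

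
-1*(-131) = 131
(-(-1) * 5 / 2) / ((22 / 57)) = 6.48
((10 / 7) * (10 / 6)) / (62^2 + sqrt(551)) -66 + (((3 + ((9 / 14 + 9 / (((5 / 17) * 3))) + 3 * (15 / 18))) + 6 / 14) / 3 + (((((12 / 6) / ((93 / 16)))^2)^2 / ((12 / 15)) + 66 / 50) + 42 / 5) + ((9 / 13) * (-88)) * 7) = -239956841577952945564 / 502914032920292175 -10 * sqrt(551) / 62058297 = -477.13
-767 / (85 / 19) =-14573 / 85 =-171.45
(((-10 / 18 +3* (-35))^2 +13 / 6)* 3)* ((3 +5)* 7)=50549828 / 27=1872215.85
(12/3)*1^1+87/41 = 251/41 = 6.12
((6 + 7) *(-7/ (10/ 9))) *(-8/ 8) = 819/ 10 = 81.90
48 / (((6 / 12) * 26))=48 / 13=3.69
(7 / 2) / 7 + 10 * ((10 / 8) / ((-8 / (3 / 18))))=23 / 96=0.24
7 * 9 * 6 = 378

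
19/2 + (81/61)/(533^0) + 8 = 2297/122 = 18.83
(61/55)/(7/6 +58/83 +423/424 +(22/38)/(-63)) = 2569614264/6612133715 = 0.39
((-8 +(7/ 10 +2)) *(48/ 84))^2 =11236/ 1225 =9.17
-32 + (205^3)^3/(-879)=-639417840613205106253/879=-727437816397275433.73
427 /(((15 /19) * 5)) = 8113 /75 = 108.17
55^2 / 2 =3025 / 2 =1512.50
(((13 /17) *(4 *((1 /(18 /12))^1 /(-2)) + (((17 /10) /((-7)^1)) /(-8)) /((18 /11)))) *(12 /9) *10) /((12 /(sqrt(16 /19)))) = -172289 *sqrt(19) /732564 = -1.03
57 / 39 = 19 / 13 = 1.46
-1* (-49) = 49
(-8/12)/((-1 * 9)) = 2/27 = 0.07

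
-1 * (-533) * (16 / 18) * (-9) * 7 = -29848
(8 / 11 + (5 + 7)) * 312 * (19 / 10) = 82992 / 11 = 7544.73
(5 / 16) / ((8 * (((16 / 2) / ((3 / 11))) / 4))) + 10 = 28175 / 2816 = 10.01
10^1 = 10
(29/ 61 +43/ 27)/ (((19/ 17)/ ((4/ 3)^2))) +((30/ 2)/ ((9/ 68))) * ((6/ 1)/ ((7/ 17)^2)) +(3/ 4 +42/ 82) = 4015.16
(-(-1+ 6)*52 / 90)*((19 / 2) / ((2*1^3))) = -247 / 18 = -13.72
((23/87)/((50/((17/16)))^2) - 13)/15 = -723833353/835200000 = -0.87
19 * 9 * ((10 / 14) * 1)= 855 / 7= 122.14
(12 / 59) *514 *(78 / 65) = 37008 / 295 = 125.45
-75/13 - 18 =-309/13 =-23.77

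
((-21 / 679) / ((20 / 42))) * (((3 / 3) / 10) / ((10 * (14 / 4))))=-9 / 48500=-0.00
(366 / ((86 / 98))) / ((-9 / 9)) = -17934 / 43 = -417.07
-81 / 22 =-3.68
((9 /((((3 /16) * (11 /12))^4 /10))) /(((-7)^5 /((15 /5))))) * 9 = -40768634880 /246071287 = -165.68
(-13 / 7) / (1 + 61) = -13 / 434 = -0.03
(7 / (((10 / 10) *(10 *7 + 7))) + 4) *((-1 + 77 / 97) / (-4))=0.21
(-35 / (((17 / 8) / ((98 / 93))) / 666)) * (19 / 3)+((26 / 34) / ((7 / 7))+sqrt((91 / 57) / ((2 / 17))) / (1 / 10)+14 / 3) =-115733333 / 1581+5 * sqrt(176358) / 57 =-73165.78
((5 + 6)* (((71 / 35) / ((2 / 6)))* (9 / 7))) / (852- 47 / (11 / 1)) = 231957 / 2284625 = 0.10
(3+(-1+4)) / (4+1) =6 / 5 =1.20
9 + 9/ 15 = 48/ 5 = 9.60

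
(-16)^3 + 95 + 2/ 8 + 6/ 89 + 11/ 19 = -27056701/ 6764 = -4000.10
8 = 8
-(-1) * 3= 3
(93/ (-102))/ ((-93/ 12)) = 2/ 17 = 0.12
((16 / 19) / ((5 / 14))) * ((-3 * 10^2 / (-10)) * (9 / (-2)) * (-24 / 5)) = 145152 / 95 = 1527.92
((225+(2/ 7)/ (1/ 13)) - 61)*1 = 167.71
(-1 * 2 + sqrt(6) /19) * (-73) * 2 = 292 - 146 * sqrt(6) /19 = 273.18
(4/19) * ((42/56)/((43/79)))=237/817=0.29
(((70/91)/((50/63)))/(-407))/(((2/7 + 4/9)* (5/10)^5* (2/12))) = -381024/608465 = -0.63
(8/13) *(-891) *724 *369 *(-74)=140917309632/13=10839793048.62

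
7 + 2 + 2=11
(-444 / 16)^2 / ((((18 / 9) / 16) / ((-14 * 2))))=-172494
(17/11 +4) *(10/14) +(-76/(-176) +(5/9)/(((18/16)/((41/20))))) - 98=-210005/2268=-92.59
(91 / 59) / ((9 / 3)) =91 / 177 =0.51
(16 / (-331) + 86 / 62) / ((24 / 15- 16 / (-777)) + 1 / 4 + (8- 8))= 213472980 / 298277009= 0.72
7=7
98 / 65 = 1.51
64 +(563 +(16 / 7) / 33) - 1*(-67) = 160330 / 231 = 694.07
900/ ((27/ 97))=9700/ 3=3233.33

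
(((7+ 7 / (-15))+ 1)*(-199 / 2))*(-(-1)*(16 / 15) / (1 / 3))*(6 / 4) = -89948 / 25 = -3597.92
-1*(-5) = 5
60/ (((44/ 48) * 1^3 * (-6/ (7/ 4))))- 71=-991/ 11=-90.09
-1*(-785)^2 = -616225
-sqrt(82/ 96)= -sqrt(123)/ 12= -0.92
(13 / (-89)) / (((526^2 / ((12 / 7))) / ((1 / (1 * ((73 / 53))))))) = -2067 / 3145736951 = -0.00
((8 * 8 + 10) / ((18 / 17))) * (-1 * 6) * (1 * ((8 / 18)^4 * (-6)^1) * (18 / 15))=1288192 / 10935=117.80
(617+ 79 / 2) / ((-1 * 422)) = -1313 / 844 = -1.56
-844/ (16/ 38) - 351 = -4711/ 2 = -2355.50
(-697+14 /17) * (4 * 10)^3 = -757440000 /17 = -44555294.12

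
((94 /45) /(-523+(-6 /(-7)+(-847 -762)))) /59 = -329 /19803645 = -0.00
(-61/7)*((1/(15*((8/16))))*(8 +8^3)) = -12688/21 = -604.19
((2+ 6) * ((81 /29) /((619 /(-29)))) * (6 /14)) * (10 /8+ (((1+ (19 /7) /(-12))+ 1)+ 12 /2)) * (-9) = 1105164 /30331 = 36.44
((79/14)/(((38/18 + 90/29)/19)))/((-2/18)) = -3525849/19054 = -185.05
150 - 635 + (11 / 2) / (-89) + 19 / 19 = -86163 / 178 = -484.06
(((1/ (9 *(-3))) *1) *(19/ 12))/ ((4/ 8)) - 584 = -94627/ 162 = -584.12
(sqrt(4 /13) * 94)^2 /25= 108.75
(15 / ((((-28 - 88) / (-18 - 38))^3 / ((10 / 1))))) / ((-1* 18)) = -68600 / 73167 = -0.94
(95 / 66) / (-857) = -95 / 56562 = -0.00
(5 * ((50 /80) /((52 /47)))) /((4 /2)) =1175 /832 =1.41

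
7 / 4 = 1.75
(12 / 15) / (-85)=-4 / 425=-0.01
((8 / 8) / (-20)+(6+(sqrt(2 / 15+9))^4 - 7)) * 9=74131 / 100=741.31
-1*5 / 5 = -1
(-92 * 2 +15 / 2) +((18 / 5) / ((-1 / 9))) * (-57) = 16703 / 10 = 1670.30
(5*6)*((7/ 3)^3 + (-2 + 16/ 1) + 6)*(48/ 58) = 70640/ 87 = 811.95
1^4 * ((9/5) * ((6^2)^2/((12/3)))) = 583.20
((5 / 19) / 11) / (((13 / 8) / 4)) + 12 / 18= 5914 / 8151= 0.73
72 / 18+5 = 9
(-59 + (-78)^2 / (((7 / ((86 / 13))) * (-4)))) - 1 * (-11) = -10398 / 7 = -1485.43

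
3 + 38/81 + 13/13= 362/81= 4.47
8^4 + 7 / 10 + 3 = 40997 / 10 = 4099.70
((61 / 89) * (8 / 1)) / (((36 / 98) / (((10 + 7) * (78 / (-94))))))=-2642276 / 12549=-210.56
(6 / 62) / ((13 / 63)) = 0.47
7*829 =5803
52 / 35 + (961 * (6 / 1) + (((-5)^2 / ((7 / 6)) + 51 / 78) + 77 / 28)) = 10542019 / 1820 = 5792.32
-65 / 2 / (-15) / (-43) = -13 / 258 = -0.05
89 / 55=1.62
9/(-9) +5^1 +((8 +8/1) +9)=29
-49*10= -490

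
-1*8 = -8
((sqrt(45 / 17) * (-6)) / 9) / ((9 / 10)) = -20 * sqrt(85) / 153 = -1.21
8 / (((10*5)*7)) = 4 / 175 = 0.02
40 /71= 0.56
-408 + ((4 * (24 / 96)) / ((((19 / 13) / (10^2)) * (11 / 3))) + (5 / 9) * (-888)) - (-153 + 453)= -1182.67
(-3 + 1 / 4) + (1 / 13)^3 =-24163 / 8788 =-2.75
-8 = -8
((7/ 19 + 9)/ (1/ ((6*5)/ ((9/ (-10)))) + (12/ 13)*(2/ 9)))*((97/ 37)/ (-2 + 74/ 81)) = -681791175/ 5281639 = -129.09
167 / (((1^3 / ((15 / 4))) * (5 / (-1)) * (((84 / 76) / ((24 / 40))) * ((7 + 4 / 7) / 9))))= -85671 / 1060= -80.82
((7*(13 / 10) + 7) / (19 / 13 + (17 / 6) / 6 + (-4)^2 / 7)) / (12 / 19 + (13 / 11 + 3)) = 1198197 / 1511515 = 0.79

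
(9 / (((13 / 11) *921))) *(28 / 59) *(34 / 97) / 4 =0.00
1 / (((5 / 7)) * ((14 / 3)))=3 / 10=0.30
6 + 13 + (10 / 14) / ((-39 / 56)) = 701 / 39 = 17.97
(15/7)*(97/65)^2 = 28227/5915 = 4.77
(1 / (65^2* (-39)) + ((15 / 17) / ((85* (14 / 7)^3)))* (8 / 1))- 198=-9428261014 / 47619975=-197.99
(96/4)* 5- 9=111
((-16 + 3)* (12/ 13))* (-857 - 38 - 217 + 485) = 7524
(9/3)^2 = 9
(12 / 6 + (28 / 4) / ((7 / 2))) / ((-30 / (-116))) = 232 / 15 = 15.47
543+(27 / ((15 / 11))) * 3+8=3052 / 5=610.40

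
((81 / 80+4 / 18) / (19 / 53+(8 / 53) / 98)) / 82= 2308733 / 55202400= 0.04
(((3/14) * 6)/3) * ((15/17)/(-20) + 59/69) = 0.35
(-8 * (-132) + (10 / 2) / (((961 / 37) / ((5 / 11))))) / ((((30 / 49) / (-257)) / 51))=-2389979089981 / 105710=-22608826.88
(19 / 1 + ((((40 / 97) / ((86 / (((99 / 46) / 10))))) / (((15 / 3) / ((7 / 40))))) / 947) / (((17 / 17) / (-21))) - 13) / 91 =109018246647 / 1653443628200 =0.07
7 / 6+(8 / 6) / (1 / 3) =31 / 6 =5.17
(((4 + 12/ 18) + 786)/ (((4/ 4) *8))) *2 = 593/ 3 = 197.67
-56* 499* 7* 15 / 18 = -489020 / 3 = -163006.67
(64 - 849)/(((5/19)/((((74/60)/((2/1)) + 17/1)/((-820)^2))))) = -3153031/40344000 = -0.08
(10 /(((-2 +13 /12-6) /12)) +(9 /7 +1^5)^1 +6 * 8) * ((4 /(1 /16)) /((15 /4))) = 4898816 /8715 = 562.11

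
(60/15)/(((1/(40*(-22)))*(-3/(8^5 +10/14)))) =807421120/21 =38448624.76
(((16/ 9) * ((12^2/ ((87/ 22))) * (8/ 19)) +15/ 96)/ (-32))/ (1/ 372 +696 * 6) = -44951767/ 219126687488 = -0.00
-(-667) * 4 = 2668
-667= -667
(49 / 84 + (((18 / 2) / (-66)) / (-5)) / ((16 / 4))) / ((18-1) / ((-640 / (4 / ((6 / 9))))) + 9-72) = -6232 / 666963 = -0.01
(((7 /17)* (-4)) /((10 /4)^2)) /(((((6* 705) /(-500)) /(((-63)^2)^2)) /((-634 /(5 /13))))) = -3231471402432 /3995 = -808878949.29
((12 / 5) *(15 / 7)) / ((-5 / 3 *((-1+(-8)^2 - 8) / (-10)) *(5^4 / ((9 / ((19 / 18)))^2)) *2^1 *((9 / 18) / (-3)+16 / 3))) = 17006112 / 2692834375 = 0.01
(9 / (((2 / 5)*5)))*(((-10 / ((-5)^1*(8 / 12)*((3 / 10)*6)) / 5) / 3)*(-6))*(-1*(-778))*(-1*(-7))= -16338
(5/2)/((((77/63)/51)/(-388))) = -445230/11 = -40475.45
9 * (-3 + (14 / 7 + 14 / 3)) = 33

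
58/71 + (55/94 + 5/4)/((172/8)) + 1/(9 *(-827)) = 1926936451/2136007026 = 0.90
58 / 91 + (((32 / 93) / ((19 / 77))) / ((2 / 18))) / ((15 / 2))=619258 / 267995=2.31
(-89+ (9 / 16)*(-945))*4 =-2482.25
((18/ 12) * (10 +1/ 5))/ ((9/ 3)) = 51/ 10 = 5.10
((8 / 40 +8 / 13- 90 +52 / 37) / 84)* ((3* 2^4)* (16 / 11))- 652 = -724.96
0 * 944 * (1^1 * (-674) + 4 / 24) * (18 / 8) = 0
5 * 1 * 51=255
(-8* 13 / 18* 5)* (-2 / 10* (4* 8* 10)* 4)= 66560 / 9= 7395.56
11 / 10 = 1.10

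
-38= -38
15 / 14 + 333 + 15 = 349.07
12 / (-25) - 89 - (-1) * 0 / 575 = -2237 / 25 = -89.48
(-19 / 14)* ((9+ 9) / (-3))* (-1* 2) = -114 / 7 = -16.29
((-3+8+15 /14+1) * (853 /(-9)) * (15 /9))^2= 2201017225 /1764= 1247742.19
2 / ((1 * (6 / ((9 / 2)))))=3 / 2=1.50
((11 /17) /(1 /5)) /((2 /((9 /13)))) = 495 /442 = 1.12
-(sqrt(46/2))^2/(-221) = 23/221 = 0.10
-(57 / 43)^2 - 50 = -95699 / 1849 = -51.76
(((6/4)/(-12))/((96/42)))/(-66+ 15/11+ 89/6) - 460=-96769049/210368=-460.00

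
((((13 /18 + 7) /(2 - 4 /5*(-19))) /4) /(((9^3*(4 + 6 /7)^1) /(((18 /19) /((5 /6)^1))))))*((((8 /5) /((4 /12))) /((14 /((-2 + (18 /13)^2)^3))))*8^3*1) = -97642496 /27151017831405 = -0.00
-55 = -55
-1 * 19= -19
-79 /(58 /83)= -6557 /58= -113.05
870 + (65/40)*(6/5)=17439/20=871.95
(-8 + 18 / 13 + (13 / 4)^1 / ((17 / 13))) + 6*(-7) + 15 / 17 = -45.25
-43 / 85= -0.51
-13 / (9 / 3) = -13 / 3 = -4.33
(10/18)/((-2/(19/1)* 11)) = -95/198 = -0.48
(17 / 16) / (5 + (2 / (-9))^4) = 111537 / 525136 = 0.21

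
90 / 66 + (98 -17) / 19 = 5.63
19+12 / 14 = 139 / 7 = 19.86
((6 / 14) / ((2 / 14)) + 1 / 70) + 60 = 4411 / 70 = 63.01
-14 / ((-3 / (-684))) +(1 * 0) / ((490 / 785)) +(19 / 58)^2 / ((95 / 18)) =-3191.98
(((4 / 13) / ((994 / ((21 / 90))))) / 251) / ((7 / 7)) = 0.00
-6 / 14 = -3 / 7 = -0.43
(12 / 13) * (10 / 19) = 120 / 247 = 0.49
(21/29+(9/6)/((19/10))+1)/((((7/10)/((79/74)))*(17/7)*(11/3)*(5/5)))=1641225/3812369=0.43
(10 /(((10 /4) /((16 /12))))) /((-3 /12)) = -64 /3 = -21.33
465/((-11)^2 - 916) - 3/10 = -469/530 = -0.88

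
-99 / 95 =-1.04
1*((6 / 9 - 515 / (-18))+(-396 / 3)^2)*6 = 314159 / 3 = 104719.67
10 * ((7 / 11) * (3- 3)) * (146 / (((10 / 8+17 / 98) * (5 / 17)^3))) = 0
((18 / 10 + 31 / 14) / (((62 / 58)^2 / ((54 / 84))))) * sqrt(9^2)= 19142001 / 941780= 20.33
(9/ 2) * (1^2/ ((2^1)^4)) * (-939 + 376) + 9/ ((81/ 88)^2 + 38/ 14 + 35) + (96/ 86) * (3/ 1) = -154.76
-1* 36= -36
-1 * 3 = -3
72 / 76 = 0.95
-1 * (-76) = 76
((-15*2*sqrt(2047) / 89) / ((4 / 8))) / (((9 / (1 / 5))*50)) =-2*sqrt(2047) / 6675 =-0.01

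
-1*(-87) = 87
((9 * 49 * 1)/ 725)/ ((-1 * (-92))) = 441/ 66700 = 0.01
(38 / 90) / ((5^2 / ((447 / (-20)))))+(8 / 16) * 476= 1782169 / 7500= 237.62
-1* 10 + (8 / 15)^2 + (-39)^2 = 340039 / 225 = 1511.28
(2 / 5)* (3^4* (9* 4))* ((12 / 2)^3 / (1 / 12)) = 15116544 / 5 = 3023308.80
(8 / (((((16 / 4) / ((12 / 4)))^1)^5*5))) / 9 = 27 / 640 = 0.04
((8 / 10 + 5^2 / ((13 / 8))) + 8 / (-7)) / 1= 6844 / 455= 15.04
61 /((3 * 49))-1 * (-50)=7411 /147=50.41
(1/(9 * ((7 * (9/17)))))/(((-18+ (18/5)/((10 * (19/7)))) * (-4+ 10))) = -8075/28872774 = -0.00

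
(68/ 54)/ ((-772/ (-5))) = 85/ 10422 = 0.01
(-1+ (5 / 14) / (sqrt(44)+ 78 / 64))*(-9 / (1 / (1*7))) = 554157 / 8707-9216*sqrt(11) / 8707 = 60.13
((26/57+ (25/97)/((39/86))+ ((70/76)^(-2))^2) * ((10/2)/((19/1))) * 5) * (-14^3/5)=-2082986742176/1194955125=-1743.15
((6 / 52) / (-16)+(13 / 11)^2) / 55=69941 / 2768480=0.03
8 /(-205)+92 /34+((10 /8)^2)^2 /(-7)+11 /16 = 18770243 /6245120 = 3.01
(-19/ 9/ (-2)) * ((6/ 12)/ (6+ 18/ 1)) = 19/ 864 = 0.02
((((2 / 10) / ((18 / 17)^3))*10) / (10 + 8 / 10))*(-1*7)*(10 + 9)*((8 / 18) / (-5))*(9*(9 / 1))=653429 / 4374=149.39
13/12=1.08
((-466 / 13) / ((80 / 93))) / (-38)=1.10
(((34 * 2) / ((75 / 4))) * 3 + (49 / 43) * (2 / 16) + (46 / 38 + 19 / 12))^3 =310667145650619880751 / 117793118808000000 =2637.40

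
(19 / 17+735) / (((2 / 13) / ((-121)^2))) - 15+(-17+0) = 1190913037 / 17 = 70053708.06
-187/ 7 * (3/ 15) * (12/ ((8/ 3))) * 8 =-6732/ 35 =-192.34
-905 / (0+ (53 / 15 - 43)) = 13575 / 592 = 22.93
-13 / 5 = -2.60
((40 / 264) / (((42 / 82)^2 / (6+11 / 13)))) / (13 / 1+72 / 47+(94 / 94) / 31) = 217980313 / 802918116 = 0.27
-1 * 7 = -7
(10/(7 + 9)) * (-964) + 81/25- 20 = -30963/50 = -619.26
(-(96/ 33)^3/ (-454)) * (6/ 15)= 32768/ 1510685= 0.02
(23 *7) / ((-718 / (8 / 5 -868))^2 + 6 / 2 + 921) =755340516 / 4338219769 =0.17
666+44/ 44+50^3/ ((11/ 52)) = 591576.09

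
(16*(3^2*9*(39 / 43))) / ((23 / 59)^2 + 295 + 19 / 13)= 762422544 / 192391331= 3.96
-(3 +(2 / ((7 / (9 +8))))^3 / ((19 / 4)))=-176767 / 6517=-27.12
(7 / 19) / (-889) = -1 / 2413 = -0.00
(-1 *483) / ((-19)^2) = -483 / 361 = -1.34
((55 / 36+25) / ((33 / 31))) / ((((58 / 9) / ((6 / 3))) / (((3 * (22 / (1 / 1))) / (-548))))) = -29605 / 31784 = -0.93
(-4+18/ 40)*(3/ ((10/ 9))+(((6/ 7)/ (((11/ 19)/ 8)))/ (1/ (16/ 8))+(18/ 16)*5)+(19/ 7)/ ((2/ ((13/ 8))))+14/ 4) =-16496637/ 123200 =-133.90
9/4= 2.25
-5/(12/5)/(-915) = 5/2196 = 0.00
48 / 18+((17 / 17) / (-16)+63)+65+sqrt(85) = sqrt(85)+6269 / 48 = 139.82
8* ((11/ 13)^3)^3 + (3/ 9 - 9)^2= 7338413809900/ 95440494357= 76.89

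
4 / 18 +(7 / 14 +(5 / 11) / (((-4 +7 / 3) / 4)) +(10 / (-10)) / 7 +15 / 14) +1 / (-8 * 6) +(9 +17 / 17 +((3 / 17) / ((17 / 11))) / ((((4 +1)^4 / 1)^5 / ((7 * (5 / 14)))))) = 644143543243408386077 / 61119689941406250000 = 10.54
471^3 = 104487111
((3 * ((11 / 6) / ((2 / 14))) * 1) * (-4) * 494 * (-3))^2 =52088019984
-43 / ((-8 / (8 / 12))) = 43 / 12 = 3.58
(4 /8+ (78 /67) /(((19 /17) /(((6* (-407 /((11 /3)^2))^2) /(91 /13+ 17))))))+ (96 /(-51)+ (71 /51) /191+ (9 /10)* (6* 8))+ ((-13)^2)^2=216373844307388 /7502177265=28841.47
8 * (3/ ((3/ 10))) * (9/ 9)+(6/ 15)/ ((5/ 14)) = 2028/ 25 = 81.12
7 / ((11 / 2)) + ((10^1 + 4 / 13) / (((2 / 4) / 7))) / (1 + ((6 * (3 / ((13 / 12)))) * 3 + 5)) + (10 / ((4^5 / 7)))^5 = 49258139989805425 / 12771927068246016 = 3.86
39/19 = 2.05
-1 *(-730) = 730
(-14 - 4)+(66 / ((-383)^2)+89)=10414985 / 146689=71.00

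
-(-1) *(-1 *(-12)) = 12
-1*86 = -86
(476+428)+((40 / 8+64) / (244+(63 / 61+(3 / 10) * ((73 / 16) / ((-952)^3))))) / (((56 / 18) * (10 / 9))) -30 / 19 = 35382367063620125722 / 39204729641689219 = 902.50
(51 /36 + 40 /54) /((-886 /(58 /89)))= -6757 /4258116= -0.00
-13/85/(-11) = 13/935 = 0.01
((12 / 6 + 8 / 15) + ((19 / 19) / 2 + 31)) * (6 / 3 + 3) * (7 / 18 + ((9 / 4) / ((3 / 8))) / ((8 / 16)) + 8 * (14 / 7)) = 521731 / 108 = 4830.84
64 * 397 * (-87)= -2210496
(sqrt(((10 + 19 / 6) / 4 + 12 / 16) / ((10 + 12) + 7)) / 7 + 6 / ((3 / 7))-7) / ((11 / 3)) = sqrt(16878) / 8932 + 21 / 11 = 1.92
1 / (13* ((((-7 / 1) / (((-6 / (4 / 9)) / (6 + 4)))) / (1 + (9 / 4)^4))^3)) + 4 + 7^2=63.42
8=8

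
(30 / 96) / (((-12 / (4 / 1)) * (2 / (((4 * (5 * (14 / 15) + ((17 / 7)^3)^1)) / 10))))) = -19541 / 49392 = -0.40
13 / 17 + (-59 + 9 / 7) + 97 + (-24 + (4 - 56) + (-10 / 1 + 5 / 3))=-15809 / 357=-44.28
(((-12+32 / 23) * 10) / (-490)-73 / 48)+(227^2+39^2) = 2869722241 / 54096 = 53048.70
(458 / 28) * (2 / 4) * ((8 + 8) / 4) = 229 / 7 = 32.71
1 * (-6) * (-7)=42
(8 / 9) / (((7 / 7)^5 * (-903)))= -8 / 8127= -0.00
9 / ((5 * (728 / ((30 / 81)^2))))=5 / 14742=0.00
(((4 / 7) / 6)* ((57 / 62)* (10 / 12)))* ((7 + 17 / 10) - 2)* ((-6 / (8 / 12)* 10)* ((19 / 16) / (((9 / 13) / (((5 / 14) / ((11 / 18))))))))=-44.10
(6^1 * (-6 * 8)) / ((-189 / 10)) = 320 / 21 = 15.24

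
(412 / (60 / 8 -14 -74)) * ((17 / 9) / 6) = -7004 / 4347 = -1.61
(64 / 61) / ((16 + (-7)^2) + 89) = 32 / 4697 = 0.01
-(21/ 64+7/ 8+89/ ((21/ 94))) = -537041/ 1344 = -399.58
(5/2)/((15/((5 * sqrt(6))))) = 5 * sqrt(6)/6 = 2.04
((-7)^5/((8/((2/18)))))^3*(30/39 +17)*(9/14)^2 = -7460453801339/79872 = -93405120.71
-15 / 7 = -2.14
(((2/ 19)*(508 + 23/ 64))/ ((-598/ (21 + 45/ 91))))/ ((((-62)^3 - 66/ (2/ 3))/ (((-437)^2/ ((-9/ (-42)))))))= 2317500585/ 322353304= 7.19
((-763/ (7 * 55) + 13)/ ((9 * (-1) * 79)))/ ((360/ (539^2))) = -12.51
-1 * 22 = -22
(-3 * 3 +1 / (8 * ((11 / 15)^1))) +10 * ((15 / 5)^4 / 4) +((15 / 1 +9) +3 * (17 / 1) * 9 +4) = 59899 / 88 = 680.67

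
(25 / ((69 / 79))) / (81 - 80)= 1975 / 69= 28.62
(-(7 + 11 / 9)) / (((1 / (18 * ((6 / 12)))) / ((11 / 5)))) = -814 / 5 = -162.80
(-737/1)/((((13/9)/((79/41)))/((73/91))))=-38252511/48503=-788.66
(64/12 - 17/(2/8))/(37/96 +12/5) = -30080/1337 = -22.50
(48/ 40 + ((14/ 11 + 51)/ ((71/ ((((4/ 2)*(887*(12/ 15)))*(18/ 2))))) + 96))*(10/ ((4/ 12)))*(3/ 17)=50299.36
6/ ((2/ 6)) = 18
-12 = -12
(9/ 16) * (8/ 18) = 1/ 4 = 0.25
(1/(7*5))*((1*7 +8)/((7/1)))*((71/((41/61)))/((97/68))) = 883524/194873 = 4.53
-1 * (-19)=19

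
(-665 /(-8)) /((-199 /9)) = -5985 /1592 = -3.76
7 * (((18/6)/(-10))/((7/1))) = -3/10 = -0.30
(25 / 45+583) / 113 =5252 / 1017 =5.16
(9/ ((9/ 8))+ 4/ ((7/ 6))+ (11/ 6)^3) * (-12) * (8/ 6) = -53194/ 189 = -281.45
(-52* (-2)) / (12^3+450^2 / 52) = 1352 / 73089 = 0.02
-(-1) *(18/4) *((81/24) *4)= 243/4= 60.75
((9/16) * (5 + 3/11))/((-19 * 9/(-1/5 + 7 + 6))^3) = -950272/763921125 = -0.00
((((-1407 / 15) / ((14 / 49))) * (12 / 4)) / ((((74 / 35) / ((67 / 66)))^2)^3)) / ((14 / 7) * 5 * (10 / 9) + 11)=-109183738509617611634375 / 200065977128197771075584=-0.55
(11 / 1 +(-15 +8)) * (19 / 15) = 76 / 15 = 5.07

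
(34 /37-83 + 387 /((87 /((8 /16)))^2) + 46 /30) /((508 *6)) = -150360391 /5690676960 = -0.03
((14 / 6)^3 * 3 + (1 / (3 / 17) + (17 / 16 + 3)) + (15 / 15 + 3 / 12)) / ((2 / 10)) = 35345 / 144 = 245.45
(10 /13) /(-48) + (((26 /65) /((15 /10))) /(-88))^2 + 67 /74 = 93173987 /104761800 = 0.89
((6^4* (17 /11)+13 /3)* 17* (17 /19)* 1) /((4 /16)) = 122124.85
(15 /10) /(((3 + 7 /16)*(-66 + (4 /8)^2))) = -96 /14465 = -0.01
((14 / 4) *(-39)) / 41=-273 / 82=-3.33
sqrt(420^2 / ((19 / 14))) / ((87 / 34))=140.90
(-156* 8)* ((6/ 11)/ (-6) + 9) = -122304/ 11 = -11118.55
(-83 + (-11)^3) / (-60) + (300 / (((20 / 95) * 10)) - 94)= 1081 / 15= 72.07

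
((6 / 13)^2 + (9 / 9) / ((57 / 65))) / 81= 13037 / 780273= 0.02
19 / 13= 1.46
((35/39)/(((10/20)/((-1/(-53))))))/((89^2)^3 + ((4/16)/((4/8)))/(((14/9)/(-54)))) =0.00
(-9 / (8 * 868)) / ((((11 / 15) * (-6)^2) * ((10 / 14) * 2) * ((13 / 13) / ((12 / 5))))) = -9 / 109120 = -0.00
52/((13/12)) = 48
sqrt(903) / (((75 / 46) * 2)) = 9.22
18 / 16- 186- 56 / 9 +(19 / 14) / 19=-96277 / 504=-191.03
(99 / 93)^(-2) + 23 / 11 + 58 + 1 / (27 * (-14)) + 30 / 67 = 188213633 / 3064446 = 61.42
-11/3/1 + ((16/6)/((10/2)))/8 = -18/5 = -3.60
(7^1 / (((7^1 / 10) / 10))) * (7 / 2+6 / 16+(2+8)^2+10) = 22775 / 2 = 11387.50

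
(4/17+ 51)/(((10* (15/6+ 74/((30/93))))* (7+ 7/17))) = 871/292194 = 0.00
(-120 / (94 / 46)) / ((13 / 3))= -8280 / 611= -13.55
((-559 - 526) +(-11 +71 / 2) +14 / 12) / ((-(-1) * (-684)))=1589 / 1026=1.55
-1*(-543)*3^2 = 4887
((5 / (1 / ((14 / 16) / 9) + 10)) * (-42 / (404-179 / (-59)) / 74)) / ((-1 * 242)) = 2891 / 2035620268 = 0.00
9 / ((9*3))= 1 / 3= 0.33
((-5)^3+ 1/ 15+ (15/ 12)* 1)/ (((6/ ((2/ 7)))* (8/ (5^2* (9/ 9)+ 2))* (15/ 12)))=-22263/ 1400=-15.90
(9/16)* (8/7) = 9/14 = 0.64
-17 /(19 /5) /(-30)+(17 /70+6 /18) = 1447 /1995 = 0.73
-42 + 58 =16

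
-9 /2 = -4.50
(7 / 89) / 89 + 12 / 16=23791 / 31684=0.75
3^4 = 81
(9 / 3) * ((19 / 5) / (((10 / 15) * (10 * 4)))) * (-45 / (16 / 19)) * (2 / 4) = -29241 / 2560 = -11.42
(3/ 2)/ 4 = 0.38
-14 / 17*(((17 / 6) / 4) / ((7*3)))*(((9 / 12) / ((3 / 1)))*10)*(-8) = 5 / 9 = 0.56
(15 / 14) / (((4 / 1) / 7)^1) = 15 / 8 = 1.88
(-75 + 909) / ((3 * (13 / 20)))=5560 / 13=427.69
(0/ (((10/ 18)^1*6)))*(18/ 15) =0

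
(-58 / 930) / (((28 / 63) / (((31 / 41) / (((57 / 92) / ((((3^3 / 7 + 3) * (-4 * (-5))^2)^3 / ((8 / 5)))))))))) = -590118912000000 / 267197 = -2208553658.91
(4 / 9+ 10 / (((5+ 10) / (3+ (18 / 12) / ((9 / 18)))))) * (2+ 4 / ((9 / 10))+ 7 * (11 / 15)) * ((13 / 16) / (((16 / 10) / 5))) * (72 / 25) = 6773 / 18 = 376.28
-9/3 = -3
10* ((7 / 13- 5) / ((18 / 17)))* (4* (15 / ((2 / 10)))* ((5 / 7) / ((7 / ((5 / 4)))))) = -3081250 / 1911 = -1612.38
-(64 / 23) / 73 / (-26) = 32 / 21827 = 0.00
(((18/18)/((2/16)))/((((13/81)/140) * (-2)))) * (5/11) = -226800/143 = -1586.01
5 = 5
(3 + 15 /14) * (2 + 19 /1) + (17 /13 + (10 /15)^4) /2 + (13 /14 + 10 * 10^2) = 16027225 /14742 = 1087.18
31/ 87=0.36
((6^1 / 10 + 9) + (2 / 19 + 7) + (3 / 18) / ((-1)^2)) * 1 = 9617 / 570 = 16.87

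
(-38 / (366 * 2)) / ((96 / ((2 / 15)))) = -19 / 263520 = -0.00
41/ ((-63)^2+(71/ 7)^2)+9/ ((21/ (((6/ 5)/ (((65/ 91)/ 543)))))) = 1950178253/ 4988050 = 390.97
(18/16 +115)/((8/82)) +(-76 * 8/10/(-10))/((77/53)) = 73579117/61600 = 1194.47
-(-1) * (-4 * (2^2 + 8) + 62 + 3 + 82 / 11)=269 / 11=24.45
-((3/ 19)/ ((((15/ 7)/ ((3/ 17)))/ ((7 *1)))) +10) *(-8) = 130376/ 1615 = 80.73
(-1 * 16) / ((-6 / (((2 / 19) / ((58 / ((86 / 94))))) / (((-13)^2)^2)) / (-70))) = -24080 / 2218932651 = -0.00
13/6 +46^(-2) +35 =235937/6348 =37.17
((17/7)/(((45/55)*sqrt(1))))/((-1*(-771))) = 0.00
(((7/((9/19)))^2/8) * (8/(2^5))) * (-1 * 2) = -17689/1296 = -13.65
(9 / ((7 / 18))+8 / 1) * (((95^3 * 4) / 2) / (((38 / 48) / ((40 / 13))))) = 207555164.84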